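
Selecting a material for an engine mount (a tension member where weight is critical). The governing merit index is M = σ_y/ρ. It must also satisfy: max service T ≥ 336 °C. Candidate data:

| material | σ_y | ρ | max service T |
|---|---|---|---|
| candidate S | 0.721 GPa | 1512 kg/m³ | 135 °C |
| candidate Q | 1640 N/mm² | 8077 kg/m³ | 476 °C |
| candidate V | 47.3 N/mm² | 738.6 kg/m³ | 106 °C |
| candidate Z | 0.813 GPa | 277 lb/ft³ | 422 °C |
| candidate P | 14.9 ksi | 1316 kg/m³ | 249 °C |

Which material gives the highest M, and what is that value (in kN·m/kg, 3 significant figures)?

Screen on constraints: max service T ≥ 336 °C. Survivors: candidate Q, candidate Z.
After converting to SI:
  candidate Q: σ_y = 1640 MPa, ρ = 8077 kg/m³
  candidate Z: σ_y = 813.0 MPa, ρ = 4437 kg/m³
  candidate Q: M = 203 kN·m/kg
  candidate Z: M = 183 kN·m/kg
Highest index: candidate Q.

candidate Q, M = 203 kN·m/kg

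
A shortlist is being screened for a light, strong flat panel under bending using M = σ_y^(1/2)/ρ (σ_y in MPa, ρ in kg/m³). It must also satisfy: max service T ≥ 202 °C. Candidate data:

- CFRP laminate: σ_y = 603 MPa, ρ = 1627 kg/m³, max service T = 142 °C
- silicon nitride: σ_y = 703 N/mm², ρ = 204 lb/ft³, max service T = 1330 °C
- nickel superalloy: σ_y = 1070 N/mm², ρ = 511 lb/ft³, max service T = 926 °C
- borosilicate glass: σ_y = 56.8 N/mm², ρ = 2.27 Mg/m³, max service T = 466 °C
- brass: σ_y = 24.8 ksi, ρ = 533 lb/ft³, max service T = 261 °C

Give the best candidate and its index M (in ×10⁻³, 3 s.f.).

Screen on constraints: max service T ≥ 202 °C. Survivors: silicon nitride, nickel superalloy, borosilicate glass, brass.
Convert each candidate to consistent units, then evaluate M:
  silicon nitride: σ_y = 703.0 MPa, ρ = 3268 kg/m³
  nickel superalloy: σ_y = 1070 MPa, ρ = 8185 kg/m³
  borosilicate glass: σ_y = 56.80 MPa, ρ = 2270 kg/m³
  brass: σ_y = 171.0 MPa, ρ = 8538 kg/m³
  silicon nitride: M = 8.11×10⁻³
  nickel superalloy: M = 4.00×10⁻³
  borosilicate glass: M = 3.32×10⁻³
  brass: M = 1.53×10⁻³
Silicon nitride has the largest M.

silicon nitride, M = 8.11×10⁻³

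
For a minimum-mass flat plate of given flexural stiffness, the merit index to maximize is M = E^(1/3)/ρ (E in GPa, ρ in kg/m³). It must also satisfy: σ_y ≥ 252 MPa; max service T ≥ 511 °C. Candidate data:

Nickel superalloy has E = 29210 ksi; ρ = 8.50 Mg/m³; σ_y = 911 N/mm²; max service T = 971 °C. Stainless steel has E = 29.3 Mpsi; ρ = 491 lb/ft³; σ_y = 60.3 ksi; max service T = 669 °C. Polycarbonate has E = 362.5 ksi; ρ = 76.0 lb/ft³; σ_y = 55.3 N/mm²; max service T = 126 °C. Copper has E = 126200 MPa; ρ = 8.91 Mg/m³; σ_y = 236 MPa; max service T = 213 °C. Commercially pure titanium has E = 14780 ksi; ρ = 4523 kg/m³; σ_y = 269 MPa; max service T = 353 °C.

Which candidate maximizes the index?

stainless steel

Screen on constraints: σ_y ≥ 252 MPa; max service T ≥ 511 °C. Survivors: nickel superalloy, stainless steel.
Convert each candidate to consistent units, then evaluate M:
  nickel superalloy: E = 201.4 GPa, ρ = 8500 kg/m³
  stainless steel: E = 202.0 GPa, ρ = 7865 kg/m³
  stainless steel: M = 0.746×10⁻³
  nickel superalloy: M = 0.690×10⁻³
Highest index: stainless steel.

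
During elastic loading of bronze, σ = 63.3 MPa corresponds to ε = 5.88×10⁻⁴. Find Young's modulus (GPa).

E = σ/ε = 63.3 MPa / 5.88×10⁻⁴ = 107700 MPa = 108 GPa.

108 GPa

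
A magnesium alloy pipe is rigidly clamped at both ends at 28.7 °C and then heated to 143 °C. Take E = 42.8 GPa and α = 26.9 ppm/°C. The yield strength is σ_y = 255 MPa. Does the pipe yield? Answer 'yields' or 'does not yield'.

does not yield

ΔT = 114.3 K. Constrained thermal stress σ = E·α·ΔT = 42.80×10³ MPa × 26.9×10⁻⁶ × 114.3 = 132 MPa (compressive).
Compare to σ_y = 255 MPa: σ < σ_y, so it does not yield.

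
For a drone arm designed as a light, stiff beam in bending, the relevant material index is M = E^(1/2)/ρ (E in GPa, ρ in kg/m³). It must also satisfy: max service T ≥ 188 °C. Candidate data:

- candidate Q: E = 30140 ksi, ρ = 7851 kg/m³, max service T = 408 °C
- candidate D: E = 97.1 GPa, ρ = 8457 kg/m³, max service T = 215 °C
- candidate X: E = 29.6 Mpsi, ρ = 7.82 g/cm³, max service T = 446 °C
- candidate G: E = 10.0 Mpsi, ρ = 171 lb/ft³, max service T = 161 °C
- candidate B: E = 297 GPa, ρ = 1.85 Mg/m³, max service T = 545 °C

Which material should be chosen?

candidate B

Screen on constraints: max service T ≥ 188 °C. Survivors: candidate Q, candidate D, candidate X, candidate B.
Normalizing units and computing the index:
  candidate Q: E = 207.8 GPa, ρ = 7851 kg/m³
  candidate D: E = 97.10 GPa, ρ = 8457 kg/m³
  candidate X: E = 204.1 GPa, ρ = 7820 kg/m³
  candidate B: E = 297.0 GPa, ρ = 1850 kg/m³
  candidate B: M = 9.32×10⁻³
  candidate Q: M = 1.84×10⁻³
  candidate X: M = 1.83×10⁻³
  candidate D: M = 1.17×10⁻³
Highest index: candidate B.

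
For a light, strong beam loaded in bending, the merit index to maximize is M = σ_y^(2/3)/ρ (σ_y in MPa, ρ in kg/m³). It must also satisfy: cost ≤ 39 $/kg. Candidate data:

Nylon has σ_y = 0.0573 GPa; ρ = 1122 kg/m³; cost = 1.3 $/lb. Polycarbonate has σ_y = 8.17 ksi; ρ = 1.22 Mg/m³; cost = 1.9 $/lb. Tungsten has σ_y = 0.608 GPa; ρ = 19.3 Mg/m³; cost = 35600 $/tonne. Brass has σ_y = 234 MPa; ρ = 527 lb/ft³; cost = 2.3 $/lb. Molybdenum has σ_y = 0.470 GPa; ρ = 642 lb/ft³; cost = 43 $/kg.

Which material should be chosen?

nylon

Screen on constraints: cost ≤ 39 $/kg. Survivors: nylon, polycarbonate, tungsten, brass.
Putting every candidate on a common basis:
  nylon: σ_y = 57.30 MPa, ρ = 1122 kg/m³
  polycarbonate: σ_y = 56.33 MPa, ρ = 1220 kg/m³
  tungsten: σ_y = 608.0 MPa, ρ = 19300 kg/m³
  brass: σ_y = 234.0 MPa, ρ = 8442 kg/m³
  nylon: M = 13.2×10⁻³
  polycarbonate: M = 12.0×10⁻³
  brass: M = 4.50×10⁻³
  tungsten: M = 3.72×10⁻³
Nylon has the largest M.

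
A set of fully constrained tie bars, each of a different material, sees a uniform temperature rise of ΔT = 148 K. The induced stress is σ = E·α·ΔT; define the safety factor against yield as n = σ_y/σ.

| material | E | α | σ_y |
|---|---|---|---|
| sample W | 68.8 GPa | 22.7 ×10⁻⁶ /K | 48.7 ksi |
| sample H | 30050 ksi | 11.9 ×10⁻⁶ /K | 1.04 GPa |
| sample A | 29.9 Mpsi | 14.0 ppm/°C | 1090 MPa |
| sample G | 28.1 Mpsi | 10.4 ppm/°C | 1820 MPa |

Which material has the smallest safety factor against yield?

sample W

With everything in SI (GPa, ×10⁻⁶/K, MPa):
  sample W: E = 68.80, α = 22.7, σ_y = 335.8 → σ = 231 MPa, n = 1.45
  sample H: E = 207.2, α = 11.9, σ_y = 1040 → σ = 365 MPa, n = 2.85
  sample A: E = 206.2, α = 14.0, σ_y = 1090 → σ = 427 MPa, n = 2.55
  sample G: E = 193.7, α = 10.4, σ_y = 1820 → σ = 298 MPa, n = 6.10
The minimum is sample W at n = 1.45.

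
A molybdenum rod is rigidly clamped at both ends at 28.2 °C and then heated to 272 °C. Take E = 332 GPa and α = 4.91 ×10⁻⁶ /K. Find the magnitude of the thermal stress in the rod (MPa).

ΔT = 243.8 K. Constrained thermal stress σ = E·α·ΔT = 332.0×10³ MPa × 4.91×10⁻⁶ × 243.8 = 397 MPa (compressive).

397 MPa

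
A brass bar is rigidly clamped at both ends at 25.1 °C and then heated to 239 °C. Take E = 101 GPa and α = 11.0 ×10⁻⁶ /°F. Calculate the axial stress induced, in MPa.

428 MPa

α = 11.0×10⁻⁶/°F × 9/5 = 19.8×10⁻⁶/K.
ΔT = 213.9 K. Constrained thermal stress σ = E·α·ΔT = 101.0×10³ MPa × 19.8×10⁻⁶ × 213.9 = 428 MPa (compressive).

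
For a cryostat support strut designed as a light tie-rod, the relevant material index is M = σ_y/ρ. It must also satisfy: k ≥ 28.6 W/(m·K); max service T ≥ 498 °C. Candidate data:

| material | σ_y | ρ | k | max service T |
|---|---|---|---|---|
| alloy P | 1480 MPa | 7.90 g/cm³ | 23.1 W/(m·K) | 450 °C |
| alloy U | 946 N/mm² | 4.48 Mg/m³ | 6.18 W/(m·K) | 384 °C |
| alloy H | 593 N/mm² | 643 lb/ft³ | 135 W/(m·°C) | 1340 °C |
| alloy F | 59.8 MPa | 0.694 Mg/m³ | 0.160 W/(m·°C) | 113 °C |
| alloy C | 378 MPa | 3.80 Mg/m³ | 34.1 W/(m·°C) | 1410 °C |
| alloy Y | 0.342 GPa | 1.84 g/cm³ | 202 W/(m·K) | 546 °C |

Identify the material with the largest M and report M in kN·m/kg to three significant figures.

alloy Y, M = 186 kN·m/kg

Screen on constraints: k ≥ 28.6 W/(m·K); max service T ≥ 498 °C. Survivors: alloy H, alloy C, alloy Y.
Putting every candidate on a common basis:
  alloy H: σ_y = 593.0 MPa, ρ = 10300 kg/m³
  alloy C: σ_y = 378.0 MPa, ρ = 3800 kg/m³
  alloy Y: σ_y = 342.0 MPa, ρ = 1840 kg/m³
  alloy Y: M = 186 kN·m/kg
  alloy C: M = 99.5 kN·m/kg
  alloy H: M = 57.6 kN·m/kg
Highest index: alloy Y.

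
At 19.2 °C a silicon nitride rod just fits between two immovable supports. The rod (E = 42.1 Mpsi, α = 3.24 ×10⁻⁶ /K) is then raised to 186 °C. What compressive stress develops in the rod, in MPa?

E = 42.1 Mpsi = 290.3 GPa.
ΔT = 166.8 K. Constrained thermal stress σ = E·α·ΔT = 290.3×10³ MPa × 3.24×10⁻⁶ × 166.8 = 157 MPa (compressive).

157 MPa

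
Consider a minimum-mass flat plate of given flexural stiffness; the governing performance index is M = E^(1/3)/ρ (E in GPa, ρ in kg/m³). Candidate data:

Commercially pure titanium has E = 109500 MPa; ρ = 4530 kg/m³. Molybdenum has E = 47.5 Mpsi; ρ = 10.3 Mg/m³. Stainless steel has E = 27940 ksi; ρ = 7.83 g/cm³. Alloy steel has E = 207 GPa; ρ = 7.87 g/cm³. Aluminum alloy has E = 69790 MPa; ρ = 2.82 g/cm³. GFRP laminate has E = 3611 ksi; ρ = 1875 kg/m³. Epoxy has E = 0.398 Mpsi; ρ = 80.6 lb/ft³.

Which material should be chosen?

GFRP laminate

In SI units:
  commercially pure titanium: E = 109.5 GPa, ρ = 4530 kg/m³
  molybdenum: E = 327.5 GPa, ρ = 10300 kg/m³
  stainless steel: E = 192.6 GPa, ρ = 7830 kg/m³
  alloy steel: E = 207.0 GPa, ρ = 7870 kg/m³
  aluminum alloy: E = 69.79 GPa, ρ = 2820 kg/m³
  GFRP laminate: E = 24.90 GPa, ρ = 1875 kg/m³
  epoxy: E = 2.744 GPa, ρ = 1291 kg/m³
  GFRP laminate: M = 1.56×10⁻³
  aluminum alloy: M = 1.46×10⁻³
  epoxy: M = 1.08×10⁻³
  commercially pure titanium: M = 1.06×10⁻³
  alloy steel: M = 0.752×10⁻³
  stainless steel: M = 0.738×10⁻³
  molybdenum: M = 0.669×10⁻³
GFRP laminate has the largest M.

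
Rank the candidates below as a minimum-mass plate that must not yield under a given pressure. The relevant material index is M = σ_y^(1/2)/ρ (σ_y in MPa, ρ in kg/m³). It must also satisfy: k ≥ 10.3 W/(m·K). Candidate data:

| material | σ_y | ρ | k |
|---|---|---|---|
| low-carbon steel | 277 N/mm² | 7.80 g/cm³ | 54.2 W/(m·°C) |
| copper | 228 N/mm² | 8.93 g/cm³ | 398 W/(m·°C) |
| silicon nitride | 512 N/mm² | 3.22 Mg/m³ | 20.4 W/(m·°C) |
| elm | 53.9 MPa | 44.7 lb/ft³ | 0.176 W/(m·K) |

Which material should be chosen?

silicon nitride

Screen on constraints: k ≥ 10.3 W/(m·K). Survivors: low-carbon steel, copper, silicon nitride.
In SI units:
  low-carbon steel: σ_y = 277.0 MPa, ρ = 7800 kg/m³
  copper: σ_y = 228.0 MPa, ρ = 8930 kg/m³
  silicon nitride: σ_y = 512.0 MPa, ρ = 3220 kg/m³
  silicon nitride: M = 7.03×10⁻³
  low-carbon steel: M = 2.13×10⁻³
  copper: M = 1.69×10⁻³
Highest index: silicon nitride.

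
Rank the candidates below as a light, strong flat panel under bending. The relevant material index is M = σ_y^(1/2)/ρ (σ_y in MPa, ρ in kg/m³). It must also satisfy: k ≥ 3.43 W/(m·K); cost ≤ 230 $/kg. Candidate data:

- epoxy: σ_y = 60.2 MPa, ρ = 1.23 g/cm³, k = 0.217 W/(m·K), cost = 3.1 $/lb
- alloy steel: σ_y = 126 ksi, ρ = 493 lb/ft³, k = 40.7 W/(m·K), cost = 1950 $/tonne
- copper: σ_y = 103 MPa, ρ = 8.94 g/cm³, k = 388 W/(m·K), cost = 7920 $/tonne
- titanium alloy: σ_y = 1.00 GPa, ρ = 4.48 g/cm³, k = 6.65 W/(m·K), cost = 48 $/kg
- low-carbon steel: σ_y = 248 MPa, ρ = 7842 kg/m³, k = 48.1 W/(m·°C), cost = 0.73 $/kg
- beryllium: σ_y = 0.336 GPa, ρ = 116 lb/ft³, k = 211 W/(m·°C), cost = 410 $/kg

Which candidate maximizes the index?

titanium alloy

Screen on constraints: k ≥ 3.43 W/(m·K); cost ≤ 230 $/kg. Survivors: alloy steel, copper, titanium alloy, low-carbon steel.
After converting to SI:
  alloy steel: σ_y = 868.7 MPa, ρ = 7897 kg/m³
  copper: σ_y = 103.0 MPa, ρ = 8940 kg/m³
  titanium alloy: σ_y = 1000 MPa, ρ = 4480 kg/m³
  low-carbon steel: σ_y = 248.0 MPa, ρ = 7842 kg/m³
  titanium alloy: M = 7.06×10⁻³
  alloy steel: M = 3.73×10⁻³
  low-carbon steel: M = 2.01×10⁻³
  copper: M = 1.14×10⁻³
Titanium alloy has the largest M.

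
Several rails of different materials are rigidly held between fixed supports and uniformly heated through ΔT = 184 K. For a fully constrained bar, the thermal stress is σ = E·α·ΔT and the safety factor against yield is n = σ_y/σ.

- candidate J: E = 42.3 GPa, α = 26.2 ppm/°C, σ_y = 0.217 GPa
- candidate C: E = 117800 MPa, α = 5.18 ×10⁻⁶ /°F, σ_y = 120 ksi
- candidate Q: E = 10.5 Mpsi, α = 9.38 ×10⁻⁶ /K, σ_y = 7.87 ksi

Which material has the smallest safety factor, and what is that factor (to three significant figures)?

In consistent units (E in GPa, α in ×10⁻⁶/K, σ_y in MPa):
  candidate J: E = 42.30, α = 26.2, σ_y = 217.0 → σ = 204 MPa, n = 1.06
  candidate C: E = 117.8, α = 9.32, σ_y = 827.4 → σ = 202 MPa, n = 4.09
  candidate Q: E = 72.39, α = 9.38, σ_y = 54.26 → σ = 125 MPa, n = 0.434
Smallest n: candidate Q with n = 0.434.

candidate Q, n = 0.434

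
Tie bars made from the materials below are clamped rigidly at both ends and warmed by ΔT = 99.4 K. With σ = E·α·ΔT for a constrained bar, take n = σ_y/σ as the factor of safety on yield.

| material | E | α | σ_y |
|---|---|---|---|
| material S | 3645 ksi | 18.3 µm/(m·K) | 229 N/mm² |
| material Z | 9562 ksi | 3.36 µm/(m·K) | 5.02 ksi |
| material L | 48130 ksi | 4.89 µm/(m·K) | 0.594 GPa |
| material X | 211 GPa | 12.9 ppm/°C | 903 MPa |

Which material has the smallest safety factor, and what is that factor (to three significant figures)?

Per material, after unit conversion:
  material S: E = 25.13, α = 18.3, σ_y = 229.0 → σ = 45.7 MPa, n = 5.01
  material Z: E = 65.93, α = 3.36, σ_y = 34.61 → σ = 22.0 MPa, n = 1.57
  material L: E = 331.8, α = 4.89, σ_y = 594.0 → σ = 161 MPa, n = 3.68
  material X: E = 211.0, α = 12.9, σ_y = 903.0 → σ = 271 MPa, n = 3.34
Smallest n: material Z with n = 1.57.

material Z, n = 1.57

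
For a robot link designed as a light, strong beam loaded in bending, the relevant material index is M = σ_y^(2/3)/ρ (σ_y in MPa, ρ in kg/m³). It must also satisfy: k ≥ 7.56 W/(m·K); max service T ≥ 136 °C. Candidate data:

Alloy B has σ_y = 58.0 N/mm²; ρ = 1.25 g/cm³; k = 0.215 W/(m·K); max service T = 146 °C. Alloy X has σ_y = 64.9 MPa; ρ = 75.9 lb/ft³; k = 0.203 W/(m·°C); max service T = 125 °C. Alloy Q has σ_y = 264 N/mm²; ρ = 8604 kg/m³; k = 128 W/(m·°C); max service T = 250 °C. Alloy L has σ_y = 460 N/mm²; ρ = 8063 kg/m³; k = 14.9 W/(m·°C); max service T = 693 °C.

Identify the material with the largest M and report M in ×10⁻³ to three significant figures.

alloy L, M = 7.39×10⁻³

Screen on constraints: k ≥ 7.56 W/(m·K); max service T ≥ 136 °C. Survivors: alloy Q, alloy L.
Convert each candidate to consistent units, then evaluate M:
  alloy Q: σ_y = 264.0 MPa, ρ = 8604 kg/m³
  alloy L: σ_y = 460.0 MPa, ρ = 8063 kg/m³
  alloy L: M = 7.39×10⁻³
  alloy Q: M = 4.78×10⁻³
Highest index: alloy L.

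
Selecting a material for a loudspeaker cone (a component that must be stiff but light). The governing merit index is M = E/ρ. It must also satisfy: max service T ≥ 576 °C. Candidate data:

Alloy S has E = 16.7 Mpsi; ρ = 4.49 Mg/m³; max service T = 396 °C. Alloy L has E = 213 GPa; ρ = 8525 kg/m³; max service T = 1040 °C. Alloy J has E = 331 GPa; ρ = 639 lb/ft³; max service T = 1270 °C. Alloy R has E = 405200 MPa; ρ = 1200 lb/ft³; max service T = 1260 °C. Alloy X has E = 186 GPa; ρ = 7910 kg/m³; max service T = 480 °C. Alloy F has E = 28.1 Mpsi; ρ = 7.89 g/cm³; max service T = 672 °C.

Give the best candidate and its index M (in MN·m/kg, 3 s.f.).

alloy J, M = 32.3 MN·m/kg

Screen on constraints: max service T ≥ 576 °C. Survivors: alloy L, alloy J, alloy R, alloy F.
Normalizing units and computing the index:
  alloy L: E = 213.0 GPa, ρ = 8525 kg/m³
  alloy J: E = 331.0 GPa, ρ = 10240 kg/m³
  alloy R: E = 405.2 GPa, ρ = 19220 kg/m³
  alloy F: E = 193.7 GPa, ρ = 7890 kg/m³
  alloy J: M = 32.3 MN·m/kg
  alloy L: M = 25.0 MN·m/kg
  alloy F: M = 24.6 MN·m/kg
  alloy R: M = 21.1 MN·m/kg
The maximum is for alloy J.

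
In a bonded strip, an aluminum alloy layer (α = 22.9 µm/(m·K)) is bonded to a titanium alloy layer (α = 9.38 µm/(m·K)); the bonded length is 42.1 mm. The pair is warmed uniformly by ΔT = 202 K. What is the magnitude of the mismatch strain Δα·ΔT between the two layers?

Δα = |22.9 − 9.38|×10⁻⁶/K = 13.5×10⁻⁶/K.
Mismatch strain = Δα·ΔT = 13.5×10⁻⁶ × 202.0 = 2.73×10⁻³.

2.73×10⁻³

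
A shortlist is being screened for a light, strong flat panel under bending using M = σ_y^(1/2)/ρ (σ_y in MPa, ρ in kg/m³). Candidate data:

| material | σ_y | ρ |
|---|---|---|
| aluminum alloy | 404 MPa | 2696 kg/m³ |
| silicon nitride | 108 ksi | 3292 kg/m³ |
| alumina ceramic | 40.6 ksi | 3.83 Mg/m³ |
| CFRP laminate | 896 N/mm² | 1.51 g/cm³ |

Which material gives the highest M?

Normalizing units and computing the index:
  aluminum alloy: σ_y = 404.0 MPa, ρ = 2696 kg/m³
  silicon nitride: σ_y = 744.6 MPa, ρ = 3292 kg/m³
  alumina ceramic: σ_y = 279.9 MPa, ρ = 3830 kg/m³
  CFRP laminate: σ_y = 896.0 MPa, ρ = 1510 kg/m³
  CFRP laminate: M = 19.8×10⁻³
  silicon nitride: M = 8.29×10⁻³
  aluminum alloy: M = 7.46×10⁻³
  alumina ceramic: M = 4.37×10⁻³
CFRP laminate ranks first.

CFRP laminate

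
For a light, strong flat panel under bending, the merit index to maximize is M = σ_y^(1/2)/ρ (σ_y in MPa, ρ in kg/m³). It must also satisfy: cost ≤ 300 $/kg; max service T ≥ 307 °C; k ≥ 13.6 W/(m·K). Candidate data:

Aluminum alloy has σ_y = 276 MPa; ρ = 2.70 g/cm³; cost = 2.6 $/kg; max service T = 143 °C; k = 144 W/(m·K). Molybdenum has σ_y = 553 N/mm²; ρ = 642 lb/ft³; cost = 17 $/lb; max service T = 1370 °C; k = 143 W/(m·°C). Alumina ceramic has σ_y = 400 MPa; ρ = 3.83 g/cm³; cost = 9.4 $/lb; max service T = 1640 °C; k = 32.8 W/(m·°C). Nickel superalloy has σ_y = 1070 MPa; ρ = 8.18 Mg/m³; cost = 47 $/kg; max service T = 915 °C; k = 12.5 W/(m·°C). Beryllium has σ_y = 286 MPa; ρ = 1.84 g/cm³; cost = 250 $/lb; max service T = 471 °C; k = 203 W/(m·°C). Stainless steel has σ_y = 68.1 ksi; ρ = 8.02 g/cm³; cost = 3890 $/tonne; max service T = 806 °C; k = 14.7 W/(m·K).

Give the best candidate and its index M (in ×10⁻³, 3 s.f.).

alumina ceramic, M = 5.22×10⁻³

Screen on constraints: cost ≤ 300 $/kg; max service T ≥ 307 °C; k ≥ 13.6 W/(m·K). Survivors: molybdenum, alumina ceramic, stainless steel.
Putting every candidate on a common basis:
  molybdenum: σ_y = 553.0 MPa, ρ = 10280 kg/m³
  alumina ceramic: σ_y = 400.0 MPa, ρ = 3830 kg/m³
  stainless steel: σ_y = 469.5 MPa, ρ = 8020 kg/m³
  alumina ceramic: M = 5.22×10⁻³
  stainless steel: M = 2.70×10⁻³
  molybdenum: M = 2.29×10⁻³
The maximum is for alumina ceramic.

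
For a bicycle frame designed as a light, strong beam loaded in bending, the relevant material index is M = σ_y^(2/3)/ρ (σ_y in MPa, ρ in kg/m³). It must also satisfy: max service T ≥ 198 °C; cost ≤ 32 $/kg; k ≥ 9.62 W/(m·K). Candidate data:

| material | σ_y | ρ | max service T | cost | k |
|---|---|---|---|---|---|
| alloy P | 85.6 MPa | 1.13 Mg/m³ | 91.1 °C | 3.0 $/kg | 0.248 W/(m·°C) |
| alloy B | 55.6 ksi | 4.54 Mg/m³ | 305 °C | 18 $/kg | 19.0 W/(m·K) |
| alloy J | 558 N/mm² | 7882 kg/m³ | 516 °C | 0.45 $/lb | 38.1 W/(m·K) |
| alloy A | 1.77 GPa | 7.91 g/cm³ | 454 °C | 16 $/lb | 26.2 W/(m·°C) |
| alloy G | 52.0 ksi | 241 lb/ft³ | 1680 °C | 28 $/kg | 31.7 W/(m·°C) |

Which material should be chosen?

alloy G

Screen on constraints: max service T ≥ 198 °C; cost ≤ 32 $/kg; k ≥ 9.62 W/(m·K). Survivors: alloy B, alloy J, alloy G.
Normalizing units and computing the index:
  alloy B: σ_y = 383.3 MPa, ρ = 4540 kg/m³
  alloy J: σ_y = 558.0 MPa, ρ = 7882 kg/m³
  alloy G: σ_y = 358.5 MPa, ρ = 3860 kg/m³
  alloy G: M = 13.1×10⁻³
  alloy B: M = 11.6×10⁻³
  alloy J: M = 8.60×10⁻³
The maximum is for alloy G.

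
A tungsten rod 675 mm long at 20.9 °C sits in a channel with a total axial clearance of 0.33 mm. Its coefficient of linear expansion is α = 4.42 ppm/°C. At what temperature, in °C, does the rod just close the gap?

α·L₀·ΔT = 0.33 mm ⇒ ΔT = 0.33 / (4.42×10⁻⁶ × 675.0) = 110.6 K.
T = 20.9 + 110.6 = 131.5 °C.

132 °C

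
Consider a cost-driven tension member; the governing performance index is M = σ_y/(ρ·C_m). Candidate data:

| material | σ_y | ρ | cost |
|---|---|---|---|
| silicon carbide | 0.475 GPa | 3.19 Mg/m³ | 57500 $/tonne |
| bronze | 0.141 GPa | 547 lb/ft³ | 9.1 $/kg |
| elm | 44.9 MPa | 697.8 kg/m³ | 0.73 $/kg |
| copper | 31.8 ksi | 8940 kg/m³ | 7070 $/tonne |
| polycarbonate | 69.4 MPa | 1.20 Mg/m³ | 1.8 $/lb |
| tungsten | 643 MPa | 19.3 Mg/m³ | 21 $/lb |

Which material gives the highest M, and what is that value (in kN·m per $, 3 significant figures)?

elm, M = 88.1 kN·m per $

Convert each candidate to consistent units, then evaluate M:
  silicon carbide: σ_y = 475.0 MPa, ρ = 3190 kg/m³, cost = 57.50 $/kg
  bronze: σ_y = 141.0 MPa, ρ = 8762 kg/m³, cost = 9.100 $/kg
  elm: σ_y = 44.90 MPa, ρ = 697.8 kg/m³, cost = 0.7300 $/kg
  copper: σ_y = 219.3 MPa, ρ = 8940 kg/m³, cost = 7.070 $/kg
  polycarbonate: σ_y = 69.40 MPa, ρ = 1200 kg/m³, cost = 3.968 $/kg
  tungsten: σ_y = 643.0 MPa, ρ = 19300 kg/m³, cost = 46.30 $/kg
  elm: M = 88.1 kN·m per $
  polycarbonate: M = 14.6 kN·m per $
  copper: M = 3.47 kN·m per $
  silicon carbide: M = 2.59 kN·m per $
  bronze: M = 1.77 kN·m per $
  tungsten: M = 0.720 kN·m per $
The maximum is for elm.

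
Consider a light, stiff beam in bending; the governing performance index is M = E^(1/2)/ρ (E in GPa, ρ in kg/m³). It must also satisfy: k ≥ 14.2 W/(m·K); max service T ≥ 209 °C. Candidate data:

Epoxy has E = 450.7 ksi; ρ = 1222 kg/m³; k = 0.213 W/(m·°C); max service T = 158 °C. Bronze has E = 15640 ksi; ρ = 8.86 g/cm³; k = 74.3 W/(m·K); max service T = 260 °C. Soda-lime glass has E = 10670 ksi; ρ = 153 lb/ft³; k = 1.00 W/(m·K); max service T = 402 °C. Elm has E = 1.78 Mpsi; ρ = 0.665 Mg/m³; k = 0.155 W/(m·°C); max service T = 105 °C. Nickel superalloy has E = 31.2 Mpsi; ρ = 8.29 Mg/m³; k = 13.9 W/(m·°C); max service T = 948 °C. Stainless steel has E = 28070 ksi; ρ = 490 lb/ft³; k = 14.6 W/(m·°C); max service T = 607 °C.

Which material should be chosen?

Screen on constraints: k ≥ 14.2 W/(m·K); max service T ≥ 209 °C. Survivors: bronze, stainless steel.
In SI units:
  bronze: E = 107.8 GPa, ρ = 8860 kg/m³
  stainless steel: E = 193.5 GPa, ρ = 7849 kg/m³
  stainless steel: M = 1.77×10⁻³
  bronze: M = 1.17×10⁻³
Stainless steel has the largest M.

stainless steel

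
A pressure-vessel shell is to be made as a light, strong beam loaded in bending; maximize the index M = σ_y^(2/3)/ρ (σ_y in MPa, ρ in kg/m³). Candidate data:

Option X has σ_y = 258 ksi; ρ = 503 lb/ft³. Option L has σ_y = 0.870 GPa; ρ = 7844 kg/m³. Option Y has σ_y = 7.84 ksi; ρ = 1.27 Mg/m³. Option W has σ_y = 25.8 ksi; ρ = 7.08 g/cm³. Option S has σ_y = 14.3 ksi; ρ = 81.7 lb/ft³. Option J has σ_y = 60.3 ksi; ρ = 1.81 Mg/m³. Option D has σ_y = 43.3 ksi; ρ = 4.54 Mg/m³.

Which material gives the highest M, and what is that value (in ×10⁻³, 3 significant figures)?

option J, M = 30.8×10⁻³

Normalizing units and computing the index:
  option X: σ_y = 1779 MPa, ρ = 8057 kg/m³
  option L: σ_y = 870.0 MPa, ρ = 7844 kg/m³
  option Y: σ_y = 54.05 MPa, ρ = 1270 kg/m³
  option W: σ_y = 177.9 MPa, ρ = 7080 kg/m³
  option S: σ_y = 98.60 MPa, ρ = 1309 kg/m³
  option J: σ_y = 415.8 MPa, ρ = 1810 kg/m³
  option D: σ_y = 298.5 MPa, ρ = 4540 kg/m³
  option J: M = 30.8×10⁻³
  option X: M = 18.2×10⁻³
  option S: M = 16.3×10⁻³
  option L: M = 11.6×10⁻³
  option Y: M = 11.3×10⁻³
  option D: M = 9.84×10⁻³
  option W: M = 4.47×10⁻³
Option J ranks first.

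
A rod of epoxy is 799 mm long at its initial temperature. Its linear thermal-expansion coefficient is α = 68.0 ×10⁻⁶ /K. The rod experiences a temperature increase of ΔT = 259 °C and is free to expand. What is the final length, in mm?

ΔL = α·L₀·ΔT = 68.0×10⁻⁶ × 799 mm × 259.0 K = 14.1 mm.
L = L₀ + ΔL = 799 + 14.1 = 813.07 mm.

813.07 mm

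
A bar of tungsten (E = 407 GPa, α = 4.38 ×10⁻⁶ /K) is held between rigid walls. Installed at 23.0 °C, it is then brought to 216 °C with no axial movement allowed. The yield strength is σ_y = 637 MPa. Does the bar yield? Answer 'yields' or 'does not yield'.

ΔT = 193.0 K. Constrained thermal stress σ = E·α·ΔT = 407.0×10³ MPa × 4.38×10⁻⁶ × 193.0 = 344 MPa (compressive).
Compare to σ_y = 637 MPa: σ < σ_y, so it does not yield.

does not yield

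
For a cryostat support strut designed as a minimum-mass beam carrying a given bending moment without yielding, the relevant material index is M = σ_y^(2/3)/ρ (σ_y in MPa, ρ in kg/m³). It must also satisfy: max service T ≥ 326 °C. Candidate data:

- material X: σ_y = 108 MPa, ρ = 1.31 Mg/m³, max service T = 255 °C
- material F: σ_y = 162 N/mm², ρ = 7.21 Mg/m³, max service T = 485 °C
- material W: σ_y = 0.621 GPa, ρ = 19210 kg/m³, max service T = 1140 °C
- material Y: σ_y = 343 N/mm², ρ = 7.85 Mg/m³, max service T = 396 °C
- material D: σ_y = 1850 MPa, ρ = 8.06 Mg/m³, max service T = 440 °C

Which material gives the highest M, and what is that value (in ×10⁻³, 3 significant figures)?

material D, M = 18.7×10⁻³

Screen on constraints: max service T ≥ 326 °C. Survivors: material F, material W, material Y, material D.
Convert each candidate to consistent units, then evaluate M:
  material F: σ_y = 162.0 MPa, ρ = 7210 kg/m³
  material W: σ_y = 621.0 MPa, ρ = 19210 kg/m³
  material Y: σ_y = 343.0 MPa, ρ = 7850 kg/m³
  material D: σ_y = 1850 MPa, ρ = 8060 kg/m³
  material D: M = 18.7×10⁻³
  material Y: M = 6.24×10⁻³
  material F: M = 4.12×10⁻³
  material W: M = 3.79×10⁻³
Material D ranks first.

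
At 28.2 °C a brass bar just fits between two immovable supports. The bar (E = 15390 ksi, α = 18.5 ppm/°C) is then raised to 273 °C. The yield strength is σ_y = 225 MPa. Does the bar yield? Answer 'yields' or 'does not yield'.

yields

E = 15390 ksi = 106.1 GPa.
ΔT = 244.8 K. Constrained thermal stress σ = E·α·ΔT = 106.1×10³ MPa × 18.5×10⁻⁶ × 244.8 = 481 MPa (compressive).
Compare to σ_y = 225 MPa: σ ≥ σ_y, so it yields.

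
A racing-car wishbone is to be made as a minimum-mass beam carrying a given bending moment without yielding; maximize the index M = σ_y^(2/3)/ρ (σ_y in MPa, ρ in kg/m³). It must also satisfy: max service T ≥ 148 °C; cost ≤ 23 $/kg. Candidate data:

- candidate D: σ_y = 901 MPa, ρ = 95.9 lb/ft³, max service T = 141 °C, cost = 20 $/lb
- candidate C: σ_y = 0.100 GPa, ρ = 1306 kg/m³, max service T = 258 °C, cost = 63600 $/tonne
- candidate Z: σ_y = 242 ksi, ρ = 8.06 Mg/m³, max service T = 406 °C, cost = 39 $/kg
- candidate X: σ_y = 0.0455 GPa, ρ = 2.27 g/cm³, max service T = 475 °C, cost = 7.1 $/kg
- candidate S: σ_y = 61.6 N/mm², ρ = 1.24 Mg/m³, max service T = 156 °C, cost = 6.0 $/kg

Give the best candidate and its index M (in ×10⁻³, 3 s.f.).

candidate S, M = 12.6×10⁻³

Screen on constraints: max service T ≥ 148 °C; cost ≤ 23 $/kg. Survivors: candidate X, candidate S.
Putting every candidate on a common basis:
  candidate X: σ_y = 45.50 MPa, ρ = 2270 kg/m³
  candidate S: σ_y = 61.60 MPa, ρ = 1240 kg/m³
  candidate S: M = 12.6×10⁻³
  candidate X: M = 5.61×10⁻³
Highest index: candidate S.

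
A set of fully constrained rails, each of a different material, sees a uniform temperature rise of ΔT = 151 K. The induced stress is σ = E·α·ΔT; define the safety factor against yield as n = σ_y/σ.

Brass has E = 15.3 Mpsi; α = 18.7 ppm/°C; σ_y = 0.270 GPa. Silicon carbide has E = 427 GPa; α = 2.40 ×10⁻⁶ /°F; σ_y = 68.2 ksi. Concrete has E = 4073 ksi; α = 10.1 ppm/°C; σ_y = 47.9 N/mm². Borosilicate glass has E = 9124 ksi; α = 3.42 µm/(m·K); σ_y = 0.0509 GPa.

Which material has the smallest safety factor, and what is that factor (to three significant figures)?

brass, n = 0.906

With everything in SI (GPa, ×10⁻⁶/K, MPa):
  brass: E = 105.5, α = 18.7, σ_y = 270.0 → σ = 298 MPa, n = 0.906
  silicon carbide: E = 427.0, α = 4.32, σ_y = 470.2 → σ = 279 MPa, n = 1.69
  concrete: E = 28.08, α = 10.1, σ_y = 47.90 → σ = 42.8 MPa, n = 1.12
  borosilicate glass: E = 62.91, α = 3.42, σ_y = 50.90 → σ = 32.5 MPa, n = 1.57
Brass has the lowest safety factor, n = 0.906.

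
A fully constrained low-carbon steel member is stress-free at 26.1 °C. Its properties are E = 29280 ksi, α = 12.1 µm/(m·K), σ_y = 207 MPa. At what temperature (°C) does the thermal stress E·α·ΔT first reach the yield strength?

111 °C

E = 29280 ksi = 201.9 GPa.
E·α·ΔT = 207.0 MPa ⇒ ΔT = 207.0 / (201.9×10³ × 12.1×10⁻⁶) = 84.74 K.
T = 26.1 + 84.74 = 110.8 °C.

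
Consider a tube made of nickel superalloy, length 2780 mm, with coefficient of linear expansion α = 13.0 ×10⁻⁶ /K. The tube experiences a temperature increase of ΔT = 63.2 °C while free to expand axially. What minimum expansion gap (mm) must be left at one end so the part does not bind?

ΔL = α·L₀·ΔT = 13.0×10⁻⁶ × 2780 mm × 63.20 K = 2.28 mm.

2.28 mm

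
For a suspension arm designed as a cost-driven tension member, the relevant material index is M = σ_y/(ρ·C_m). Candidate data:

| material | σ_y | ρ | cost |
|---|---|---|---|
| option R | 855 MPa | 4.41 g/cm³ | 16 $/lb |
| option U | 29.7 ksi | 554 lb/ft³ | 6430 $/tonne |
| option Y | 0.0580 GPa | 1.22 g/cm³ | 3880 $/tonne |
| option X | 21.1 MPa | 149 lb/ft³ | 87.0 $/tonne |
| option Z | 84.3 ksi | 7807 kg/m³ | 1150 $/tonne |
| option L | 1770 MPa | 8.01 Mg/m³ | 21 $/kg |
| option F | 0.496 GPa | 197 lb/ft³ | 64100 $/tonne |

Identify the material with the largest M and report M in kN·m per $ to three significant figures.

option X, M = 102 kN·m per $

Normalizing units and computing the index:
  option R: σ_y = 855.0 MPa, ρ = 4410 kg/m³, cost = 35.27 $/kg
  option U: σ_y = 204.8 MPa, ρ = 8874 kg/m³, cost = 6.430 $/kg
  option Y: σ_y = 58.00 MPa, ρ = 1220 kg/m³, cost = 3.880 $/kg
  option X: σ_y = 21.10 MPa, ρ = 2387 kg/m³, cost = 0.08700 $/kg
  option Z: σ_y = 581.2 MPa, ρ = 7807 kg/m³, cost = 1.150 $/kg
  option L: σ_y = 1770 MPa, ρ = 8010 kg/m³, cost = 21.00 $/kg
  option F: σ_y = 496.0 MPa, ρ = 3156 kg/m³, cost = 64.10 $/kg
  option X: M = 102 kN·m per $
  option Z: M = 64.7 kN·m per $
  option Y: M = 12.3 kN·m per $
  option L: M = 10.5 kN·m per $
  option R: M = 5.50 kN·m per $
  option U: M = 3.59 kN·m per $
  option F: M = 2.45 kN·m per $
The maximum is for option X.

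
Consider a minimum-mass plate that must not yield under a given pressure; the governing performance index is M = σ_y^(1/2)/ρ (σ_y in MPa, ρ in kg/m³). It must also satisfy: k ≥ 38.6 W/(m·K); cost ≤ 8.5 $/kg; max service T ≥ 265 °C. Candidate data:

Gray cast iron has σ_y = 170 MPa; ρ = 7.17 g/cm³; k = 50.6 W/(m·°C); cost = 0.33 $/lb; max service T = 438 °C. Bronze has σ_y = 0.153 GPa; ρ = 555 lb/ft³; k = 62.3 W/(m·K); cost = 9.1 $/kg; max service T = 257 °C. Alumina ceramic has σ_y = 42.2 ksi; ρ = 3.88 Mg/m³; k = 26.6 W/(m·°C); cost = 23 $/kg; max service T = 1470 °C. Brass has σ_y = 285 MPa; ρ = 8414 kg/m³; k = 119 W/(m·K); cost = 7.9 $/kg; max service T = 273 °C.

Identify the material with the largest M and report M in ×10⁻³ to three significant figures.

Screen on constraints: k ≥ 38.6 W/(m·K); cost ≤ 8.5 $/kg; max service T ≥ 265 °C. Survivors: gray cast iron, brass.
After converting to SI:
  gray cast iron: σ_y = 170.0 MPa, ρ = 7170 kg/m³
  brass: σ_y = 285.0 MPa, ρ = 8414 kg/m³
  brass: M = 2.01×10⁻³
  gray cast iron: M = 1.82×10⁻³
The maximum is for brass.

brass, M = 2.01×10⁻³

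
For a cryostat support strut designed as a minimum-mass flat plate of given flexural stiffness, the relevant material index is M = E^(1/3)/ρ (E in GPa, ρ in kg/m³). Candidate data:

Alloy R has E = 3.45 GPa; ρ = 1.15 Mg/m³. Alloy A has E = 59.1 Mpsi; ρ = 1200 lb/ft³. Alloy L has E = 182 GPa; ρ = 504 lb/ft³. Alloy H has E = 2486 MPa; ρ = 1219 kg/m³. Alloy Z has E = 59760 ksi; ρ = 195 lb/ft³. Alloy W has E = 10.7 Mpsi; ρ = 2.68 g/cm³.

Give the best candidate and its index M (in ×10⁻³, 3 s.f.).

alloy Z, M = 2.38×10⁻³

Putting every candidate on a common basis:
  alloy R: E = 3.450 GPa, ρ = 1150 kg/m³
  alloy A: E = 407.5 GPa, ρ = 19220 kg/m³
  alloy L: E = 182.0 GPa, ρ = 8073 kg/m³
  alloy H: E = 2.486 GPa, ρ = 1219 kg/m³
  alloy Z: E = 412.0 GPa, ρ = 3124 kg/m³
  alloy W: E = 73.77 GPa, ρ = 2680 kg/m³
  alloy Z: M = 2.38×10⁻³
  alloy W: M = 1.56×10⁻³
  alloy R: M = 1.31×10⁻³
  alloy H: M = 1.11×10⁻³
  alloy L: M = 0.702×10⁻³
  alloy A: M = 0.386×10⁻³
Highest index: alloy Z.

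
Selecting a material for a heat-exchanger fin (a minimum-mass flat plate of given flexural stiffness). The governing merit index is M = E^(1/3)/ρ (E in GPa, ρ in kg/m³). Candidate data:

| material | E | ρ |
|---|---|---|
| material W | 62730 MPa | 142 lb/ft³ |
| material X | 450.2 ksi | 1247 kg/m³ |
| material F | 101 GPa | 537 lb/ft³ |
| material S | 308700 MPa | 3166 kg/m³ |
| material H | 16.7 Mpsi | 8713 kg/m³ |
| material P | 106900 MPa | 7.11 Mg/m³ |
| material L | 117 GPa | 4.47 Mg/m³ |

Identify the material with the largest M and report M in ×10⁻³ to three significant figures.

material S, M = 2.13×10⁻³

Normalizing units and computing the index:
  material W: E = 62.73 GPa, ρ = 2275 kg/m³
  material X: E = 3.104 GPa, ρ = 1247 kg/m³
  material F: E = 101.0 GPa, ρ = 8602 kg/m³
  material S: E = 308.7 GPa, ρ = 3166 kg/m³
  material H: E = 115.1 GPa, ρ = 8713 kg/m³
  material P: E = 106.9 GPa, ρ = 7110 kg/m³
  material L: E = 117.0 GPa, ρ = 4470 kg/m³
  material S: M = 2.13×10⁻³
  material W: M = 1.75×10⁻³
  material X: M = 1.17×10⁻³
  material L: M = 1.09×10⁻³
  material P: M = 0.668×10⁻³
  material H: M = 0.558×10⁻³
  material F: M = 0.541×10⁻³
Highest index: material S.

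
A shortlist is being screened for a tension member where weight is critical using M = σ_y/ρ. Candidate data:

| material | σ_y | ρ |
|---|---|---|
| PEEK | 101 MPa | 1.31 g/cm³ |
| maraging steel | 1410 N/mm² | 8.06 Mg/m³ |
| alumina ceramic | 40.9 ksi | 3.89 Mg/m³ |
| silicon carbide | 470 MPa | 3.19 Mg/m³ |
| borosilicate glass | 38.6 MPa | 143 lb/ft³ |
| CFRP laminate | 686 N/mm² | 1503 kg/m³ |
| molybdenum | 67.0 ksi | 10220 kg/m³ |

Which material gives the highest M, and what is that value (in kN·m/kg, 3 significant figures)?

Putting every candidate on a common basis:
  PEEK: σ_y = 101.0 MPa, ρ = 1310 kg/m³
  maraging steel: σ_y = 1410 MPa, ρ = 8060 kg/m³
  alumina ceramic: σ_y = 282.0 MPa, ρ = 3890 kg/m³
  silicon carbide: σ_y = 470.0 MPa, ρ = 3190 kg/m³
  borosilicate glass: σ_y = 38.60 MPa, ρ = 2291 kg/m³
  CFRP laminate: σ_y = 686.0 MPa, ρ = 1503 kg/m³
  molybdenum: σ_y = 461.9 MPa, ρ = 10220 kg/m³
  CFRP laminate: M = 456 kN·m/kg
  maraging steel: M = 175 kN·m/kg
  silicon carbide: M = 147 kN·m/kg
  PEEK: M = 77.1 kN·m/kg
  alumina ceramic: M = 72.5 kN·m/kg
  molybdenum: M = 45.2 kN·m/kg
  borosilicate glass: M = 16.9 kN·m/kg
CFRP laminate ranks first.

CFRP laminate, M = 456 kN·m/kg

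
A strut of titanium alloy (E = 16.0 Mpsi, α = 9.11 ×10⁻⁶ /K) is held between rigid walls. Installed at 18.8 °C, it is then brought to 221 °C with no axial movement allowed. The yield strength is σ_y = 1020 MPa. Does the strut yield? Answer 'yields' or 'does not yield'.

E = 16.0 Mpsi = 110.3 GPa.
ΔT = 202.2 K. Constrained thermal stress σ = E·α·ΔT = 110.3×10³ MPa × 9.11×10⁻⁶ × 202.2 = 203 MPa (compressive).
Compare to σ_y = 1020 MPa: σ < σ_y, so it does not yield.

does not yield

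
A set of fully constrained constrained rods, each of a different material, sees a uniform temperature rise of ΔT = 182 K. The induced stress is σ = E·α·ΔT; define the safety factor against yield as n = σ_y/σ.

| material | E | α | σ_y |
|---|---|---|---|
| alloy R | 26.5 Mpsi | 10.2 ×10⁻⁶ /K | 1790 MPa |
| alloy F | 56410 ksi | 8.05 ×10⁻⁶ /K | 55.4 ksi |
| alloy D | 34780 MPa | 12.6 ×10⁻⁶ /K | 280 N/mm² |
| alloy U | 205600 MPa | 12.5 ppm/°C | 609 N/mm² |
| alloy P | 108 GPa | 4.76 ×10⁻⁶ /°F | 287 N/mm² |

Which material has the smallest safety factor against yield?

alloy F

With everything in SI (GPa, ×10⁻⁶/K, MPa):
  alloy R: E = 182.7, α = 10.2, σ_y = 1790 → σ = 339 MPa, n = 5.28
  alloy F: E = 388.9, α = 8.05, σ_y = 382.0 → σ = 570 MPa, n = 0.670
  alloy D: E = 34.78, α = 12.6, σ_y = 280.0 → σ = 79.8 MPa, n = 3.51
  alloy U: E = 205.6, α = 12.5, σ_y = 609.0 → σ = 468 MPa, n = 1.30
  alloy P: E = 108.0, α = 8.57, σ_y = 287.0 → σ = 168 MPa, n = 1.70
Smallest n: alloy F with n = 0.670.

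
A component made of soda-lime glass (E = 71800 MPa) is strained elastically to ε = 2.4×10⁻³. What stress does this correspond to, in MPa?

E = 71800 MPa = 71.80 GPa.
σ = E·ε = 71800 MPa × 2.4×10⁻³ = 172 MPa.

172 MPa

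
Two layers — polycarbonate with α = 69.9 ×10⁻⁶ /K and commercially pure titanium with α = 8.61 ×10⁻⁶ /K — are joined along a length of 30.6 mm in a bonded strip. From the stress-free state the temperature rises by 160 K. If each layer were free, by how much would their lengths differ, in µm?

300 µm

Δα = |69.9 − 8.61|×10⁻⁶/K = 61.3×10⁻⁶/K.
ΔL_mismatch = Δα·L·ΔT = 61.3×10⁻⁶ × 30.6 mm × 160.0 K = 300 µm.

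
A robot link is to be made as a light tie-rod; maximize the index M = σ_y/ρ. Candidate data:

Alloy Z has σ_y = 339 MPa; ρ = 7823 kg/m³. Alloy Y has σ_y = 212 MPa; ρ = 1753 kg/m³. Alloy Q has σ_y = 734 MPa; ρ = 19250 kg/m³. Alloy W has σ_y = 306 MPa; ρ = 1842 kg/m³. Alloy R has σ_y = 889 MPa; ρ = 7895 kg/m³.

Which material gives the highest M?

Per-candidate index values:
  alloy W: M = 166 kN·m/kg
  alloy Y: M = 121 kN·m/kg
  alloy R: M = 113 kN·m/kg
  alloy Z: M = 43.3 kN·m/kg
  alloy Q: M = 38.1 kN·m/kg
The maximum is for alloy W.

alloy W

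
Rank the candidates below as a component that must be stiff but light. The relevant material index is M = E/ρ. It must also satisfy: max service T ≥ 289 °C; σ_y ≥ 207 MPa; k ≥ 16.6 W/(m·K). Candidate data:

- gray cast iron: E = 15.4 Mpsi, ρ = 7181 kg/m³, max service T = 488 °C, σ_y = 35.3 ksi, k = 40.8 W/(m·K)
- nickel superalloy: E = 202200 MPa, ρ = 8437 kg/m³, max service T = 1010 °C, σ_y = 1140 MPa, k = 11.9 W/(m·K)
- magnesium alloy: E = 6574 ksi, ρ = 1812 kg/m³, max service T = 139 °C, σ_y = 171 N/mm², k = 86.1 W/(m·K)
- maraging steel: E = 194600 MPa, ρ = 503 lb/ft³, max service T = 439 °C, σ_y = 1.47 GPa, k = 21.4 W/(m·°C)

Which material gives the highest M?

maraging steel

Screen on constraints: max service T ≥ 289 °C; σ_y ≥ 207 MPa; k ≥ 16.6 W/(m·K). Survivors: gray cast iron, maraging steel.
After converting to SI:
  gray cast iron: E = 106.2 GPa, ρ = 7181 kg/m³
  maraging steel: E = 194.6 GPa, ρ = 8057 kg/m³
  maraging steel: M = 24.2 MN·m/kg
  gray cast iron: M = 14.8 MN·m/kg
Maraging steel has the largest M.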